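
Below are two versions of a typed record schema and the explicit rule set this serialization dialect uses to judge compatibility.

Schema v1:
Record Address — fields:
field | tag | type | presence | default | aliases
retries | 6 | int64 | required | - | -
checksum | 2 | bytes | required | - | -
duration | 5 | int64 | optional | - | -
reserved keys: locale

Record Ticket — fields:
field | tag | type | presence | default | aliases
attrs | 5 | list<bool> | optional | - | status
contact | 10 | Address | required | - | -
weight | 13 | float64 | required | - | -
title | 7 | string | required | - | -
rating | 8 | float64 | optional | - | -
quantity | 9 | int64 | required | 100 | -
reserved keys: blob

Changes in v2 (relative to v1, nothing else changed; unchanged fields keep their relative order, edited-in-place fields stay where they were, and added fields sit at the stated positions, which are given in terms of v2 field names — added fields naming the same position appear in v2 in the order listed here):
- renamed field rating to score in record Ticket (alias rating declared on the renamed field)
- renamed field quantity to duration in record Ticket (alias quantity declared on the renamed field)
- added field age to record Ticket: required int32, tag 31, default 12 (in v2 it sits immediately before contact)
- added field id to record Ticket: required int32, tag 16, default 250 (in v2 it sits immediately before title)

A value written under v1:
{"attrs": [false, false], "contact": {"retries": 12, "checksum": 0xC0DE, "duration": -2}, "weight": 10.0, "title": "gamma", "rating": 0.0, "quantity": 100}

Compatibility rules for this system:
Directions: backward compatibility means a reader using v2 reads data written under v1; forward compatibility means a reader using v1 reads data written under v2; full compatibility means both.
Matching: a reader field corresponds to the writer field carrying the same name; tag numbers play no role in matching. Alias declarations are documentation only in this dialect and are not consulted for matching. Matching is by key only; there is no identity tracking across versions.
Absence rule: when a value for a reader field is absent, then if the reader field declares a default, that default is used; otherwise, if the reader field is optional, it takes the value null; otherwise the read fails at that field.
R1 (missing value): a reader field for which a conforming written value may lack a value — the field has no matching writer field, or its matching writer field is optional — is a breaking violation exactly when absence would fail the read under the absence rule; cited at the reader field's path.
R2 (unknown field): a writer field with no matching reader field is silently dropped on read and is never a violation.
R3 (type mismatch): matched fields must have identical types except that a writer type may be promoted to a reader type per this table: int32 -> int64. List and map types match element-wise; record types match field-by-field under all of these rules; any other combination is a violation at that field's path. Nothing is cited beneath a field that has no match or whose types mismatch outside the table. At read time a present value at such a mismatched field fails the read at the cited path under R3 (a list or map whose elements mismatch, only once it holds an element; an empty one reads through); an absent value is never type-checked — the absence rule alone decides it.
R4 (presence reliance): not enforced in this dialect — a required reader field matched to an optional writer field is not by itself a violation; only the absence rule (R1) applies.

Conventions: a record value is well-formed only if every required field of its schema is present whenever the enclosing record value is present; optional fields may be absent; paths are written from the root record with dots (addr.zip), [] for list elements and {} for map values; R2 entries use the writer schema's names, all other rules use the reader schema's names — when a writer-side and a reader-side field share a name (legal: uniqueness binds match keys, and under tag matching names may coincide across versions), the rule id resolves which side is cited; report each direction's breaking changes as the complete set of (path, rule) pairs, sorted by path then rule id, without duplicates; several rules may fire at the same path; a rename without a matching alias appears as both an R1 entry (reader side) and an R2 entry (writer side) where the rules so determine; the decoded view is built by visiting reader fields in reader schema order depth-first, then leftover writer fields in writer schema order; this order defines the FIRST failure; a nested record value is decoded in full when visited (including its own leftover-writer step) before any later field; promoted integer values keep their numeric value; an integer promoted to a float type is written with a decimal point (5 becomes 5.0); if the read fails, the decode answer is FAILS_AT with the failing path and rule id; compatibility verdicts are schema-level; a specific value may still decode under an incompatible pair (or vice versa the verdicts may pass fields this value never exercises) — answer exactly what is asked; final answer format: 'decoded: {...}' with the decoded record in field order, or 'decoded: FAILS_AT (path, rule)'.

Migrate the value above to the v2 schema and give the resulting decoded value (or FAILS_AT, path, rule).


the writer's type comes first in each Ticket pair
decode walk for Ticket under reader schema v2:
  attrs := [false, false]
  age := 12 (no value, default fills)
  contact.retries := 12
  contact.checksum := 0xC0DE
  contact.duration := -2
  weight := 10.0
  id := 250 (no value, default fills)
  title := "gamma"
  score := null (not supplied -> null)
  duration := 100 (no value, default fills)
  writer rating: unmatched, discarded
  writer quantity: unmatched, discarded
  => decoded: {"attrs": [false, false], "age": 12, "contact": {"retries": 12, "checksum": 0xC0DE, "duration": -2}, "weight": 10.0, "id": 250, "title": "gamma", "score": null, "duration": 100}

decoded: {"attrs": [false, false], "age": 12, "contact": {"retries": 12, "checksum": 0xC0DE, "duration": -2}, "weight": 10.0, "id": 250, "title": "gamma", "score": null, "duration": 100}


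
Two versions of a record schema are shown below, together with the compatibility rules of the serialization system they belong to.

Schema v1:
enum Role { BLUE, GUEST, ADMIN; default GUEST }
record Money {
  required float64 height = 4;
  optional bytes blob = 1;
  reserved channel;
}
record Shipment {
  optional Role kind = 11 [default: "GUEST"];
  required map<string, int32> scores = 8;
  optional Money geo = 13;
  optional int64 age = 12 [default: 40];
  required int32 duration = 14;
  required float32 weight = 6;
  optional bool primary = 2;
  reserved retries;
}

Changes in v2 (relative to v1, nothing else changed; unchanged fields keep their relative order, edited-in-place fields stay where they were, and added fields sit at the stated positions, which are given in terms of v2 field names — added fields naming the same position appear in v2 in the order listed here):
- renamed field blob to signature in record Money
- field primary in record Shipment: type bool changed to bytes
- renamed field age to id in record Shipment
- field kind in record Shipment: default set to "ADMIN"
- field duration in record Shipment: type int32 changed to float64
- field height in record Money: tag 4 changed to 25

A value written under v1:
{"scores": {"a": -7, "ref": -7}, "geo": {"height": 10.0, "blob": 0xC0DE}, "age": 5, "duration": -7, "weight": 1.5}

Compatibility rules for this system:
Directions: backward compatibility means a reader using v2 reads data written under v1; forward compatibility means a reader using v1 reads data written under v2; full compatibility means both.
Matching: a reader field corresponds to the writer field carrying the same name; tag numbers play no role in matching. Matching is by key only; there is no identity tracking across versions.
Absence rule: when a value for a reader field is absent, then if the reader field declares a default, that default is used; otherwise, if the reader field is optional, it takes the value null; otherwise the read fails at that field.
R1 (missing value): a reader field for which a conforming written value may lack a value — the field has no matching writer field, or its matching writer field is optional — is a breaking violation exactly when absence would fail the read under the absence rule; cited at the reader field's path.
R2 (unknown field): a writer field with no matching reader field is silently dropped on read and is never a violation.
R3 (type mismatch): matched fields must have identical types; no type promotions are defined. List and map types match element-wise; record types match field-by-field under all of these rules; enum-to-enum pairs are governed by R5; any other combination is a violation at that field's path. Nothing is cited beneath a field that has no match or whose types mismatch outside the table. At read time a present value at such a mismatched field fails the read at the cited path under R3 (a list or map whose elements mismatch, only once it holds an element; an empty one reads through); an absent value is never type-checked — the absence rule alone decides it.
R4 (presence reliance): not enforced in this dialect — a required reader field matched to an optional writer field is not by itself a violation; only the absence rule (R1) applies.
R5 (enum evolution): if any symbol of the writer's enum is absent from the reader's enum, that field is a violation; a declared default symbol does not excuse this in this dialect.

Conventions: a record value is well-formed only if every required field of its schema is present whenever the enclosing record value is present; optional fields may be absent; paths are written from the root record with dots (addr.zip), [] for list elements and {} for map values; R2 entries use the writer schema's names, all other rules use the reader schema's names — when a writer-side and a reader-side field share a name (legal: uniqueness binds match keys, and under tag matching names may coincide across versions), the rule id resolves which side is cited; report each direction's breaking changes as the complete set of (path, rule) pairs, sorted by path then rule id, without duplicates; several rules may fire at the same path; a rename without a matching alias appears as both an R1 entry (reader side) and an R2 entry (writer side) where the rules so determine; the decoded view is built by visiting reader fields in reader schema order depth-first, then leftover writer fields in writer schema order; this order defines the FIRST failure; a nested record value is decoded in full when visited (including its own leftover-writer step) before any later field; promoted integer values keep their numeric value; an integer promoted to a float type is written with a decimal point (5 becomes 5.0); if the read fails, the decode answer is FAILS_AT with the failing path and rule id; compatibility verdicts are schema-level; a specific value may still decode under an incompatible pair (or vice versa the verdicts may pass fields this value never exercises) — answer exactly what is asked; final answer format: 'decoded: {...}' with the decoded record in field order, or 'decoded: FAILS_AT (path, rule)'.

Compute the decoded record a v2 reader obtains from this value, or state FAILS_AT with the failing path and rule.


decoded: FAILS_AT (duration, R3)

the writer's type comes first in each Shipment pair
decoding the Shipment value with the v2 reader:
  kind := "ADMIN" (no value, default fills)
  scores := {"a": -7, "ref": -7}
  geo.height := 10.0
  geo.signature := null (not supplied -> null)
  writer geo.blob: unmatched, discarded
  id := 40 (no value, default fills)
  read fails at duration under R3
  => FAILS_AT (duration, R3)
checking off the Shipment differences that do not matter here:
  renamed field blob to signature in record Money -> triggers nothing under the printed rules; the Shipment answer is the same either way
  field primary in record Shipment: type bool changed to bytes -> matters for Shipment compatibility verdicts, not for this value's decode
  renamed field age to id in record Shipment -> triggers nothing under the printed rules; the Shipment answer is the same either way
  field kind in record Shipment: default set to "ADMIN" -> triggers nothing under the printed rules; the Shipment answer is the same either way
  field height in record Money: tag 4 changed to 25 -> triggers nothing under the printed rules; the Shipment answer is the same either way


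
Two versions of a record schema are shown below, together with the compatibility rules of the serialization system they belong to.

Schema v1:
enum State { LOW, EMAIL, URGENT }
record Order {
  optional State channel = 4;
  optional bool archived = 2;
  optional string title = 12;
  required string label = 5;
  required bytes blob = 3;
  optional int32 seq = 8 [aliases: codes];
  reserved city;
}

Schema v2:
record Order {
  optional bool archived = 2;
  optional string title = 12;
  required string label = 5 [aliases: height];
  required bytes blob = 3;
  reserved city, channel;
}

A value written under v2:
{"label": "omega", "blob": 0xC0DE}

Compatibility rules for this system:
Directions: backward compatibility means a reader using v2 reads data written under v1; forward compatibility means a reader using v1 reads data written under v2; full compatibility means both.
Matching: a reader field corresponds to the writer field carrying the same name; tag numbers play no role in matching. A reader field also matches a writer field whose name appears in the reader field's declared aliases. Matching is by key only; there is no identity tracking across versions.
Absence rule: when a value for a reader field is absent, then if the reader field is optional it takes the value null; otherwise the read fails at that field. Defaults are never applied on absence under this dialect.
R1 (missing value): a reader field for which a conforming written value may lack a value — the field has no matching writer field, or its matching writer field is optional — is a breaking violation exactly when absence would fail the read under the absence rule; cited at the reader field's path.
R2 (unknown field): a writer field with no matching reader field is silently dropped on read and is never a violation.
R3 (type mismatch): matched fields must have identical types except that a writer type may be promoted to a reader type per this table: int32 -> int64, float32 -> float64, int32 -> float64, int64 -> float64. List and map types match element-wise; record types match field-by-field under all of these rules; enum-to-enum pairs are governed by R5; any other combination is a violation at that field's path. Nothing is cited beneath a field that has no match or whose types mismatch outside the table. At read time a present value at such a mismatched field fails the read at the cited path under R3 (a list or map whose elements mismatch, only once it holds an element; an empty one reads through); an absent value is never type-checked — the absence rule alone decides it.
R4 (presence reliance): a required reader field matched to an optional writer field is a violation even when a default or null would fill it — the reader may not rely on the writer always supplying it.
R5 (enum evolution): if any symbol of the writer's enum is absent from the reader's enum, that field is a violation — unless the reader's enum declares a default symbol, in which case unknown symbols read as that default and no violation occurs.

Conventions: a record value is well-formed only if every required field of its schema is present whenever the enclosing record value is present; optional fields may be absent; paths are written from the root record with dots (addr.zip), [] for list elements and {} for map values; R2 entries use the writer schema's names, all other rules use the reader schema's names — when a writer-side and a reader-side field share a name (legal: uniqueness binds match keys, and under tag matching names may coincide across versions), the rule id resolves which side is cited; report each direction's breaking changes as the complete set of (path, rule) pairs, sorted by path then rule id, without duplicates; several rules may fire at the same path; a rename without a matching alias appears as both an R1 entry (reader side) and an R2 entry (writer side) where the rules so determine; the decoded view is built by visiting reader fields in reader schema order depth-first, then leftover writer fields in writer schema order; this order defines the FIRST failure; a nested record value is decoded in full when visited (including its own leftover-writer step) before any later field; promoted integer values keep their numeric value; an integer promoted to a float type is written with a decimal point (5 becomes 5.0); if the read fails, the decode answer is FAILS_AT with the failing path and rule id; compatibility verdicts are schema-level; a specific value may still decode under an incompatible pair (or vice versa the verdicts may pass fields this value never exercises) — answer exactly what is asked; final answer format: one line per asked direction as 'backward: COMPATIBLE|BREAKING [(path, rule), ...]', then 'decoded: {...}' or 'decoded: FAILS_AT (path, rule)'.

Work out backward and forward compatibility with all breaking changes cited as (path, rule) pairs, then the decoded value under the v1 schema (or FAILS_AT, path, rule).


backward: COMPATIBLE []; forward: COMPATIBLE []; decoded: {"channel": null, "archived": null, "title": null, "label": "omega", "blob": 0xC0DE, "seq": null}

each type pair in Order: writer, then reader
backward analysis of Order with v2 as reader and v1 as writer:
  bool -> bool, writer optional: archived aligns to archived
  string -> string, writer optional: title aligns to title
  string -> string, writer required: label aligns to label
  bytes -> bytes, writer required: blob aligns to blob
  writer channel: unknown to reader
  writer seq: unknown to reader
  => backward verdict for Order: COMPATIBLE, no violations
forward analysis of Order with v1 as reader and v2 as writer:
  no writer field matches reader channel
  bool -> bool, writer optional: archived aligns to archived
  string -> string, writer optional: title aligns to title
  string -> string, writer required: label aligns to label
  bytes -> bytes, writer required: blob aligns to blob
  no writer field matches reader seq
  => forward verdict for Order: COMPATIBLE, no violations
decode walk for Order under reader schema v1:
  channel := null (not supplied -> null)
  archived := null (not supplied -> null)
  title := null (not supplied -> null)
  label := "omega"
  blob := 0xC0DE
  seq := null (not supplied -> null)
  => decoded: {"channel": null, "archived": null, "title": null, "label": "omega", "blob": 0xC0DE, "seq": null}


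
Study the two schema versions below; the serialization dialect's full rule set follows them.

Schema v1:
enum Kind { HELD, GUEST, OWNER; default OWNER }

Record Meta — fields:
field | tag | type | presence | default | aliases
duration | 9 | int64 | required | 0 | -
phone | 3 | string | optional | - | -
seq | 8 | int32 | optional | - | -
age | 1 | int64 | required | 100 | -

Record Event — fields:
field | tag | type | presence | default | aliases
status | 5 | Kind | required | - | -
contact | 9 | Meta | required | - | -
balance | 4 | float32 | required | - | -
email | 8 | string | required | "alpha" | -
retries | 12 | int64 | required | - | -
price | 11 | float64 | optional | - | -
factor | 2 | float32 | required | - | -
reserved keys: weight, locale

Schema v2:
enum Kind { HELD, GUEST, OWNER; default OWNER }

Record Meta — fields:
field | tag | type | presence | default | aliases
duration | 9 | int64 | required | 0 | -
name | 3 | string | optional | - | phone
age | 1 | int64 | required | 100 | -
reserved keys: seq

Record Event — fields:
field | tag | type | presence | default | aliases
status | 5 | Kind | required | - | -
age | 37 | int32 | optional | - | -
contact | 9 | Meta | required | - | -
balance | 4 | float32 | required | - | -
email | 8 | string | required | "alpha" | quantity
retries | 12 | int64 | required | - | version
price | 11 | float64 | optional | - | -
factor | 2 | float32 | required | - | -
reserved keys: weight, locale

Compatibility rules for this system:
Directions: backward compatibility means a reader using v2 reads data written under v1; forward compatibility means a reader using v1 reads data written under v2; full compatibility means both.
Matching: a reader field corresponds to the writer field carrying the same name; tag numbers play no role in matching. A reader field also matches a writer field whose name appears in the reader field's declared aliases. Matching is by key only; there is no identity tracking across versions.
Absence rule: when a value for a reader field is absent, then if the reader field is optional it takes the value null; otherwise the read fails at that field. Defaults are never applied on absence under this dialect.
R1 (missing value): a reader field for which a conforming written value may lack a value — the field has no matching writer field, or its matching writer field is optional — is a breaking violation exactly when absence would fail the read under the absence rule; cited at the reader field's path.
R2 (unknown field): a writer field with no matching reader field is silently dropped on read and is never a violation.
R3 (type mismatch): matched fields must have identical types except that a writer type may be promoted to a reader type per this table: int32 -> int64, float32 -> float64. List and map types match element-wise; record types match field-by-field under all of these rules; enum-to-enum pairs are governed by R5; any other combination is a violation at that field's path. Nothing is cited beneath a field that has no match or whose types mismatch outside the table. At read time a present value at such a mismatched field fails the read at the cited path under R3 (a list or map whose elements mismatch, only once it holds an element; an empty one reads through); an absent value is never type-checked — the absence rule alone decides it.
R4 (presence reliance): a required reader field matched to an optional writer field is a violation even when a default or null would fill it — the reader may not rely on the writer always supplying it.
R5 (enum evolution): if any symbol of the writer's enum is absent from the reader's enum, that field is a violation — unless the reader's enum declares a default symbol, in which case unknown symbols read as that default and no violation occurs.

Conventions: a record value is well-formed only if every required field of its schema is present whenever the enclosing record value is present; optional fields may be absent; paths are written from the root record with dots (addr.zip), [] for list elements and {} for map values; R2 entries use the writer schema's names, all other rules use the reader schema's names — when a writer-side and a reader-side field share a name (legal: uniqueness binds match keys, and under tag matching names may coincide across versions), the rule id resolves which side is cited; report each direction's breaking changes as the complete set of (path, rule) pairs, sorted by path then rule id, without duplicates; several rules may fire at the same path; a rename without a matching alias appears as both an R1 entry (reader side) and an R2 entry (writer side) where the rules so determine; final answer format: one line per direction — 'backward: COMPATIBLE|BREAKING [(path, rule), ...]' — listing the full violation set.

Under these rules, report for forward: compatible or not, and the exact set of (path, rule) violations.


forward: COMPATIBLE []

arrows below run writer -> reader for Event
forward analysis of Event with v1 as reader and v2 as writer:
  status: paired with writer status (Kind -> Kind; writer required)
  contact: paired with writer contact (Meta -> Meta; writer required)
  balance: paired with writer balance (float32 -> float32; writer required)
  email: paired with writer email (string -> string; writer required)
  retries: paired with writer retries (int64 -> int64; writer required)
  price: paired with writer price (float64 -> float64; writer optional)
  factor: paired with writer factor (float32 -> float32; writer required)
  age (writer side), unknown to reader
  contact.duration: paired with writer contact.duration (int64 -> int64; writer required)
  no writer field matches reader contact.phone
  no writer field matches reader contact.seq
  contact.age: paired with writer contact.age (int64 -> int64; writer required)
  contact.name (writer side), unknown to reader
  => no violations; forward on Event: COMPATIBLE
checking off the Event differences that do not matter here:
  added field age to record Event: optional int32, tag 37 (in v2 it sits immediately before contact) -> inert for the asked Event verdict: nothing fires
  removed field seq from record Meta (its key "seq" joins the reserved list) -> inert for the asked Event verdict: nothing fires
  renamed field phone to name in record Meta (alias phone declared on the renamed field) -> inert for the asked Event verdict: nothing fires


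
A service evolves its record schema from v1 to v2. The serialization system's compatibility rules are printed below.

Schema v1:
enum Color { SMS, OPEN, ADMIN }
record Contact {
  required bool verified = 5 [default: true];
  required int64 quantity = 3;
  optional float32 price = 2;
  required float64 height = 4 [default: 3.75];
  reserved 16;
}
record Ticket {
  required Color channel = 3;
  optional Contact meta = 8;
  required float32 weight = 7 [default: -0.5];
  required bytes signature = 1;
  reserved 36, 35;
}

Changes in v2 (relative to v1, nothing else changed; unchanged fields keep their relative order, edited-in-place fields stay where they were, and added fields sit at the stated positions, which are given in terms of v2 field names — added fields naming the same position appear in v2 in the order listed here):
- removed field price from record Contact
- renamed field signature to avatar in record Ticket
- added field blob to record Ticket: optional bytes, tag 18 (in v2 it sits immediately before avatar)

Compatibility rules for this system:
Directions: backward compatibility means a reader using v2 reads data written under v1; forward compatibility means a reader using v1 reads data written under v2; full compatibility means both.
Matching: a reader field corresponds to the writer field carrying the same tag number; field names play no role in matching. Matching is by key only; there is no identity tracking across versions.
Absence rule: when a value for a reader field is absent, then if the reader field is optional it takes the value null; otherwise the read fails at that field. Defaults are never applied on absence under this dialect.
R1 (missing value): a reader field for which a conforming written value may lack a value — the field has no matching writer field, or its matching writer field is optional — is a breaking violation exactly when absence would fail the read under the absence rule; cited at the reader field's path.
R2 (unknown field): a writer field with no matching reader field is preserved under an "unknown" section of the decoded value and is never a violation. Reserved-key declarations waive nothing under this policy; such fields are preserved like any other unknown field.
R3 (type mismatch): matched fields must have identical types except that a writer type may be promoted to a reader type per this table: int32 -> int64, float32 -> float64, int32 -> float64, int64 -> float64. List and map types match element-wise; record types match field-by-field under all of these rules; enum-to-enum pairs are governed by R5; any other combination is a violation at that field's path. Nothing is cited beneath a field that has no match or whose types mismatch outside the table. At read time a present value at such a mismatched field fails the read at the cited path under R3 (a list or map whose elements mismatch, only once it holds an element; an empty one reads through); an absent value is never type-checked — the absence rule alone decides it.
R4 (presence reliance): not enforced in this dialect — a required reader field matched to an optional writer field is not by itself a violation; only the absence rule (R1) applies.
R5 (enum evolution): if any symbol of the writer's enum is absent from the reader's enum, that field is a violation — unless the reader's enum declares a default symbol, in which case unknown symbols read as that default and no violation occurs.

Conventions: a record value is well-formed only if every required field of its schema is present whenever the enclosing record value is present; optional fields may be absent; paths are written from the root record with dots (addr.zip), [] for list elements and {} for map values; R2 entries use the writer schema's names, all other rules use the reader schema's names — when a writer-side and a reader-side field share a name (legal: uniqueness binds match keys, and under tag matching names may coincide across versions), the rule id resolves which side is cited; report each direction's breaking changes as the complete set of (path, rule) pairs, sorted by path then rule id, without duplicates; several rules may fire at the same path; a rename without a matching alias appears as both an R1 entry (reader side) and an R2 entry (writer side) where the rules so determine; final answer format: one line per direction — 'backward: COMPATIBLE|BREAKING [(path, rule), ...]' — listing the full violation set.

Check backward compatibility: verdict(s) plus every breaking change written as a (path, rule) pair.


backward: COMPATIBLE []

in Ticket below, arrows point writer -> reader
checking backward for Ticket: reader v2 against writer v1:
  writer required, Color -> Color: reader channel maps from writer channel
  writer optional, Contact -> Contact: reader meta maps from writer meta
  writer required, float32 -> float32: reader weight maps from writer weight
  blob: no writer-side match
  writer required, bytes -> bytes: reader avatar maps from writer signature
  writer required, bool -> bool: reader meta.verified maps from writer meta.verified
  writer required, int64 -> int64: reader meta.quantity maps from writer meta.quantity
  writer required, float64 -> float64: reader meta.height maps from writer meta.height
  meta.price (writer side), unknown to reader
  => no violations; backward on Ticket: COMPATIBLE
ruling out the remaining Ticket differences:
  removed field price from record Contact -> triggers nothing under Ticket's printed rules — same verdict
  renamed field signature to avatar in record Ticket -> triggers nothing under Ticket's printed rules — same verdict
  added field blob to record Ticket: optional bytes, tag 18 (in v2 it sits immediately before avatar) -> triggers nothing under Ticket's printed rules — same verdict


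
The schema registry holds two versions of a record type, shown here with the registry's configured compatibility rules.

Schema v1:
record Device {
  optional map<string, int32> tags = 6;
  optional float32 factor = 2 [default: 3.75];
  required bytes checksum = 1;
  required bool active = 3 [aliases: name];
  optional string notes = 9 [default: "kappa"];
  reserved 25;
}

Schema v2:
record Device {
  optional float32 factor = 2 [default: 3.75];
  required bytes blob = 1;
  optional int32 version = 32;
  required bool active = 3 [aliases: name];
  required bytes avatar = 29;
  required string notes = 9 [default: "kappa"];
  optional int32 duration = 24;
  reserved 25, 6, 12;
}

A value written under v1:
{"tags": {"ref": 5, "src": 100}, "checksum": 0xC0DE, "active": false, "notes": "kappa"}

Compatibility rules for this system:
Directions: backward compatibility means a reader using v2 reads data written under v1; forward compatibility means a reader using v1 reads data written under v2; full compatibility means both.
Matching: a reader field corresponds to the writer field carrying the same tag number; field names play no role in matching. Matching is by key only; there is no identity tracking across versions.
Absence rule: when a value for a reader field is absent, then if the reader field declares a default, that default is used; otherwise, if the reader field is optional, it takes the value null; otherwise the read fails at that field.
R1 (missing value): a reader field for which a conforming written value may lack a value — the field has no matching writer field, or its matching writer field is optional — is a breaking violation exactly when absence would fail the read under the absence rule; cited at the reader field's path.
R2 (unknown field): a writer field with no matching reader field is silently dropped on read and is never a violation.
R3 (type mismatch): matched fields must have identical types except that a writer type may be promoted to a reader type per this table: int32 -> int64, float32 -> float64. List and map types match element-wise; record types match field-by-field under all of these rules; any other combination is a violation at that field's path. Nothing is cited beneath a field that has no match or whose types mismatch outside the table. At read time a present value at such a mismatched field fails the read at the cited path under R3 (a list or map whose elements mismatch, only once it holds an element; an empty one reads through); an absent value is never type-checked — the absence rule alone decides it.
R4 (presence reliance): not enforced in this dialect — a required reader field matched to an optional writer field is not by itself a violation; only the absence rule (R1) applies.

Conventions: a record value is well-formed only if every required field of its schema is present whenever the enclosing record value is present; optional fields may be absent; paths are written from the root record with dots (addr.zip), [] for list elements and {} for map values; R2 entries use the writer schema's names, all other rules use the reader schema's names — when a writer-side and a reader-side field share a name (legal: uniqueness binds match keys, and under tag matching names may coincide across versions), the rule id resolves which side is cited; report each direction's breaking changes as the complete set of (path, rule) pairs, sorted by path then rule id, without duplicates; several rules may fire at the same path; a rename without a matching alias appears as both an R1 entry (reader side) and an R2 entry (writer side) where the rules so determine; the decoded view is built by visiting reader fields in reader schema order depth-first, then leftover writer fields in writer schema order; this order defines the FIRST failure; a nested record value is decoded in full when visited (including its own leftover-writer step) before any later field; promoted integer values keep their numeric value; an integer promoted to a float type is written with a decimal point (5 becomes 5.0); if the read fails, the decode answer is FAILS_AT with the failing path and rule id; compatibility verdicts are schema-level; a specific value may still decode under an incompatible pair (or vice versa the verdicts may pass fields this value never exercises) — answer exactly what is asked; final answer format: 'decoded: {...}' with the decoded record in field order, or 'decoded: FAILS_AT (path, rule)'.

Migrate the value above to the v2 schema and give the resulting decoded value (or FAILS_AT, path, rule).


decoded: FAILS_AT (avatar, R1)

arrows below run writer -> reader for Device
decode walk for Device under reader schema v2:
  factor := 3.75 (no value, default fills)
  blob := 0xC0DE (from writer checksum)
  version := null (not supplied -> null)
  active := false
  read fails at avatar under R1 (no fill)
  => FAILS_AT (avatar, R1)
remaining Device differences; none change what is asked:
  renamed field checksum to blob in record Device -> no rule fires on it and the decoded Device view is identical with or without it
  added field duration to record Device: optional int32, tag 24 (in v2 it sits last) -> no rule fires on it and the decoded Device view is identical with or without it
  added field version to record Device: optional int32, tag 32 (in v2 it sits immediately before active) -> no rule fires on it and the decoded Device view is identical with or without it
  removed field tags from record Device (its key 6 joins the reserved list) -> no rule fires on it and the decoded Device view is identical with or without it
  field notes in record Device: optional changed to required -> no rule fires on it and the decoded Device view is identical with or without it


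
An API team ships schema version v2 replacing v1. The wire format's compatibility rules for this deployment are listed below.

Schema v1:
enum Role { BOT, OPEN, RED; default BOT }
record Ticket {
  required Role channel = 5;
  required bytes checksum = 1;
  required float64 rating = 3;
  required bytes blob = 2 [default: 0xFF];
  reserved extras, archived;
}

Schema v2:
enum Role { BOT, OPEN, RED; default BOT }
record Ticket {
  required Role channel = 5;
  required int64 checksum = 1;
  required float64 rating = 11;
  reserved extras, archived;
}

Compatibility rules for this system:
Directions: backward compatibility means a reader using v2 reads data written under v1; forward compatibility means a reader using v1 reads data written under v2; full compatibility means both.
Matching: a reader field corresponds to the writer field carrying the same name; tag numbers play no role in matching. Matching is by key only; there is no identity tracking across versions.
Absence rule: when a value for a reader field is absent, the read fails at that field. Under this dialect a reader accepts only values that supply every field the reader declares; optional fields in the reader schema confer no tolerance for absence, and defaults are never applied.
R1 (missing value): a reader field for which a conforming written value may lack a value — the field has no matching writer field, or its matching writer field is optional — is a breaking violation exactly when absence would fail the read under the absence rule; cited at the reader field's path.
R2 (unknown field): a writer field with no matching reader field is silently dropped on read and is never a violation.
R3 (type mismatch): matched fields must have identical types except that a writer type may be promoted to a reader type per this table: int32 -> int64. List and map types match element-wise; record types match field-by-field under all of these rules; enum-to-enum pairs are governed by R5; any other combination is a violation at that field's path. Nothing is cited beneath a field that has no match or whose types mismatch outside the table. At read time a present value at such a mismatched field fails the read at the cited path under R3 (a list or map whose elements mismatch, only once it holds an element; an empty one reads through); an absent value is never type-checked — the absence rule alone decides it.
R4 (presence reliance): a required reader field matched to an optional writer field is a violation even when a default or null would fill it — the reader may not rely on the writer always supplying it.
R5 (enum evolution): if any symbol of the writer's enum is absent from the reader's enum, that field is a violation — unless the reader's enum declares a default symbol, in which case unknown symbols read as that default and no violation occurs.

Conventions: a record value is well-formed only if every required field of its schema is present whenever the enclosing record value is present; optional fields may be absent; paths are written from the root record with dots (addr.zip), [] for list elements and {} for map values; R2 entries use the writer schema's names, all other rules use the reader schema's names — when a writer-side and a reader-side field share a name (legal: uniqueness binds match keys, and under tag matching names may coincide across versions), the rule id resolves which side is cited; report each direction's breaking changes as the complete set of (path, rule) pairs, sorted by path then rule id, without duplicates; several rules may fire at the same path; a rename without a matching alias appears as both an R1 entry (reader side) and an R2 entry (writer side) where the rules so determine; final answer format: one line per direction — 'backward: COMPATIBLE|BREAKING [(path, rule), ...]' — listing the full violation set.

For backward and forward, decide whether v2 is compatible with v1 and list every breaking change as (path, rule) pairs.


backward: BREAKING [(checksum, R3)]; forward: BREAKING [(blob, R1), (checksum, R3)]

each type pair in Ticket: writer, then reader
backward on Ticket — v2 reading data written by v1:
  Role -> Role, writer required: channel aligns to channel
  bytes -> int64, writer required: checksum aligns to checksum
  float64 -> float64, writer required: rating aligns to rating
  blob (writer side), unknown to reader
  rule R3 violated at checksum
  => 1 violation(s): backward is BREAKING for Ticket
forward on Ticket — v1 reading data written by v2:
  Role -> Role, writer required: channel aligns to channel
  int64 -> bytes, writer required: checksum aligns to checksum
  float64 -> float64, writer required: rating aligns to rating
  blob: no writer match
  rule R1 violated at blob
  rule R3 violated at checksum
  => 2 violation(s): forward is BREAKING for Ticket
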